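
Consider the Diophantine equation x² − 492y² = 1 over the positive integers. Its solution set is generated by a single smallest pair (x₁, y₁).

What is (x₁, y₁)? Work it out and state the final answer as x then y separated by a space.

29767 1342

d=492: √d = [22; 5,1,1,10,1,1,5,44] (ℓ=8, even), read p_7/q_7
a_0=22:  p_0=22·1+0=22,  q_0=22·0+1=1
…
a_5=1:  p_5=1·2573+244=2817,  q_5=1·116+11=127
a_6=1:  p_6=1·2817+2573=5390,  q_6=1·127+116=243
a_7=5:  p_7=5·5390+2817=29767,  q_7=5·243+127=1342
(x₁, y₁) = (29767, 1342);  29767² − 492·1342² = 1 ✓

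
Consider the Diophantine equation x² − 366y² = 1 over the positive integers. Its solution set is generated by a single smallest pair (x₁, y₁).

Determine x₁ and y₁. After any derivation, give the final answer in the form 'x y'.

[19; 7,1,1,1,2,12,2,1,1,1,7,38] for √366; ℓ=12 ⇒ convergent index 11
k=0  a_k=19  p_k/q_k = 19/1
…
k=10  a_k=1  p_k/q_k = 119053/6223
k=11  a_k=7  p_k/q_k = 907925/47458
(x₁, y₁) = (907925, 47458);  907925² − 366·47458² = 1 ✓

907925 47458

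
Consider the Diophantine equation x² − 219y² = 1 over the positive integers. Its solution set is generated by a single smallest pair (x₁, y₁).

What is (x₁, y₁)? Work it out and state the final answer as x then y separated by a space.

74 5

√219 = [14; 1,3,1,28, …], period ℓ=4 (even) → k=3
step 0: (14, 1)  from 14·(1,0) + (0,1)
…
step 2: (59, 4)  from 3·(15,1) + (14,1)
step 3: (74, 5)  from 1·(59,4) + (15,1)
→ (74, 5).  Check: 74²=5476, 219·5²=5475, difference 1.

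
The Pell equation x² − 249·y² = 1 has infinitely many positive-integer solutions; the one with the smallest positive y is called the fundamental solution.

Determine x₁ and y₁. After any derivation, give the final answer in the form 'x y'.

[15; 1,3,1,1,5,…,3,1,30] for √249; ℓ=16 ⇒ convergent index 15
k=0  a_k=15  p_k/q_k = 15/1
…
k=4  a_k=1  p_k/q_k = 142/9
…
k=6  a_k=1  p_k/q_k = 931/59
…
k=10  a_k=1  p_k/q_k = 150586/9543
…
k=14  a_k=3  p_k/q_k = 6669699/422675
k=15  a_k=1  p_k/q_k = 8553815/542076
fundamental: x₁=8553815, y₁=542076  (since 73167751054225 − 249·293846389776 = 1)

8553815 542076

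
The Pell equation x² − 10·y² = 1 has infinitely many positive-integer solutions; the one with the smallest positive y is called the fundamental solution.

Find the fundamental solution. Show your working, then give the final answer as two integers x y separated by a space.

d=10: √d = [3; 6] (ℓ=1, odd), read p_1/q_1
i=0: a=3 ⇒ p=3, q=1
i=1: a=6 ⇒ p=19, q=6
(x₁, y₁) = (19, 6);  19² − 10·6² = 1 ✓

19 6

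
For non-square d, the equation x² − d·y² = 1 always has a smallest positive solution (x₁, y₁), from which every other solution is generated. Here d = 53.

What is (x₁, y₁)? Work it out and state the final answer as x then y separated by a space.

[7; 3,1,1,3,14] for √53; ℓ=5 ⇒ convergent index 9
a_0=7:  p_0=7·1+0=7,  q_0=7·0+1=1
a_1=3:  p_1=3·7+1=22,  q_1=3·1+0=3
a_2=1:  p_2=1·22+7=29,  q_2=1·3+1=4
a_3=1:  p_3=1·29+22=51,  q_3=1·4+3=7
a_4=3:  p_4=3·51+29=182,  q_4=3·7+4=25
…
a_6=3:  p_6=3·2599+182=7979,  q_6=3·357+25=1096
…
a_8=1:  p_8=1·10578+7979=18557,  q_8=1·1453+1096=2549
a_9=3:  p_9=3·18557+10578=66249,  q_9=3·2549+1453=9100
→ (66249, 9100).  Check: 66249²=4388930001, 53·9100²=4388930000, difference 1.

66249 9100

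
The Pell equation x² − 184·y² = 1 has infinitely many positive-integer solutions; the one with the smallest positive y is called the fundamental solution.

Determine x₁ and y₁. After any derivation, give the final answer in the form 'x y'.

24335 1794

[13; 1,1,3,2,1,2,1,2,3,1,1,26] for √184; ℓ=12 ⇒ convergent index 11
a_0=13:  p_0=13·1+0=13,  q_0=13·0+1=1
…
a_3=3:  p_3=3·27+14=95,  q_3=3·2+1=7
a_4=2:  p_4=2·95+27=217,  q_4=2·7+2=16
…
a_7=1:  p_7=1·841+312=1153,  q_7=1·62+23=85
a_8=2:  p_8=2·1153+841=3147,  q_8=2·85+62=232
…
a_10=1:  p_10=1·10594+3147=13741,  q_10=1·781+232=1013
a_11=1:  p_11=1·13741+10594=24335,  q_11=1·1013+781=1794
(x₁, y₁) = (24335, 1794);  24335² − 184·1794² = 1 ✓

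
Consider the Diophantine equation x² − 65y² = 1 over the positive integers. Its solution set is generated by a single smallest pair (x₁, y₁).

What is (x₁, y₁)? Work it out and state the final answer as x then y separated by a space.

129 16

[8; 16] for √65; ℓ=1 ⇒ convergent index 1
k=0  a_k=8  p_k/q_k = 8/1
k=1  a_k=16  p_k/q_k = 129/16
fundamental: x₁=129, y₁=16  (since 16641 − 65·256 = 1)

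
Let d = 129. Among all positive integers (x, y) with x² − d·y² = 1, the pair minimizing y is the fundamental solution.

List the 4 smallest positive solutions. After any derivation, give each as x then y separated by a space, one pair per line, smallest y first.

16855 1484
568182049 50025640
19153416854935 1686364322916
645661681611676801 56847341275472720

√129 = [11; 2,1,3,1,6,1,3,1,2,22, …], period ℓ=10 (even) → k=9
k=0  a_k=11  p_k/q_k = 11/1
k=1  a_k=2  p_k/q_k = 23/2
k=2  a_k=1  p_k/q_k = 34/3
k=3  a_k=3  p_k/q_k = 125/11
…
k=5  a_k=6  p_k/q_k = 1079/95
…
k=7  a_k=3  p_k/q_k = 4793/422
k=8  a_k=1  p_k/q_k = 6031/531
k=9  a_k=2  p_k/q_k = 16855/1484
(x₁, y₁) = (16855, 1484);  16855² − 129·1484² = 1 ✓
k=2:  x_2 = 16855·16855+129·1484·1484 = 568182049,  y_2 = 16855·1484+1484·16855 = 50025640
k=3:  x_3 = 16855·568182049+129·1484·50025640 = 19153416854935,  y_3 = 16855·50025640+1484·568182049 = 1686364322916
k=4:  x_4 = 16855·19153416854935+129·1484·1686364322916 = 645661681611676801,  y_4 = 16855·1686364322916+1484·19153416854935 = 56847341275472720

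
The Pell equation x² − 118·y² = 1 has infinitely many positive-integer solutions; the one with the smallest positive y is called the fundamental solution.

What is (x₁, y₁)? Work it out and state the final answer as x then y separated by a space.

[10; 1,6,3,2,10,2,3,6,1,20] for √118; ℓ=10 ⇒ convergent index 9
i=0: a=10 ⇒ p=10, q=1
i=1: a=1 ⇒ p=11, q=1
…
i=5: a=10 ⇒ p=5779, q=532
…
i=7: a=3 ⇒ p=42115, q=3877
i=8: a=6 ⇒ p=264802, q=24377
i=9: a=1 ⇒ p=306917, q=28254
(x₁, y₁) = (306917, 28254);  306917² − 118·28254² = 1 ✓

306917 28254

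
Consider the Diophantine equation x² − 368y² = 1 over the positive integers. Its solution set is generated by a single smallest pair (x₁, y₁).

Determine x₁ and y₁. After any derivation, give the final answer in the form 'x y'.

1151 60

d=368: √d = [19; 5,2,5,38] (ℓ=4, even), read p_3/q_3
i=0: a=19 ⇒ p=19, q=1
i=1: a=5 ⇒ p=96, q=5
i=2: a=2 ⇒ p=211, q=11
i=3: a=5 ⇒ p=1151, q=60
fundamental: x₁=1151, y₁=60  (since 1324801 − 368·3600 = 1)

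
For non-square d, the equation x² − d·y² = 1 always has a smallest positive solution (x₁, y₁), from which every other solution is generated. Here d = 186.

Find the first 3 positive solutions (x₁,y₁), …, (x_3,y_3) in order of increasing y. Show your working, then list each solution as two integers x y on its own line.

[13; 1,1,1,3,4,3,1,1,1,26] for √186; ℓ=10 ⇒ convergent index 9
k=0  a_k=13  p_k/q_k = 13/1
…
k=2  a_k=1  p_k/q_k = 27/2
k=3  a_k=1  p_k/q_k = 41/3
…
k=6  a_k=3  p_k/q_k = 2073/152
…
k=8  a_k=1  p_k/q_k = 4787/351
k=9  a_k=1  p_k/q_k = 7501/550
fundamental: x₁=7501, y₁=550  (since 56265001 − 186·302500 = 1)
n=2: (7501,550)∘(7501,550) = (7501·7501+186·550·550, 7501·550+550·7501) = (112530001,8251100)
n=3: (112530001,8251100)∘(7501,550) = (7501·112530001+186·550·8251100, 7501·8251100+550·112530001) = (1688175067501,123783001650)

7501 550
112530001 8251100
1688175067501 123783001650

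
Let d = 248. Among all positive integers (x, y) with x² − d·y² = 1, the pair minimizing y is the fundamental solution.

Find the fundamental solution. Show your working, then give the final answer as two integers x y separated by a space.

63 4

[15; 1,2,1,30] for √248; ℓ=4 ⇒ convergent index 3
a_0=15:  p_0=15·1+0=15,  q_0=15·0+1=1
a_1=1:  p_1=1·15+1=16,  q_1=1·1+0=1
a_2=2:  p_2=2·16+15=47,  q_2=2·1+1=3
a_3=1:  p_3=1·47+16=63,  q_3=1·3+1=4
fundamental: x₁=63, y₁=4  (since 3969 − 248·16 = 1)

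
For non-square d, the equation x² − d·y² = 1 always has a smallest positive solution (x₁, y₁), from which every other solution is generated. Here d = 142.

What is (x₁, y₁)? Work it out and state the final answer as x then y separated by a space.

143 12

[11; 1,10,1,22] for √142; ℓ=4 ⇒ convergent index 3
i=0: a=11 ⇒ p=11, q=1
i=1: a=1 ⇒ p=12, q=1
i=2: a=10 ⇒ p=131, q=11
i=3: a=1 ⇒ p=143, q=12
→ (143, 12).  Check: 143²=20449, 142·12²=20448, difference 1.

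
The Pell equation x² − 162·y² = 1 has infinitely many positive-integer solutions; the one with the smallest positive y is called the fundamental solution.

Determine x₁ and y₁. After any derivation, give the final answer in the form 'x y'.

d=162: √d = [12; 1,2,1,2,12,2,1,2,1,24] (ℓ=10, even), read p_9/q_9
k=0  a_k=12  p_k/q_k = 12/1
k=1  a_k=1  p_k/q_k = 13/1
k=2  a_k=2  p_k/q_k = 38/3
k=3  a_k=1  p_k/q_k = 51/4
k=4  a_k=2  p_k/q_k = 140/11
k=5  a_k=12  p_k/q_k = 1731/136
…
k=7  a_k=1  p_k/q_k = 5333/419
k=8  a_k=2  p_k/q_k = 14268/1121
k=9  a_k=1  p_k/q_k = 19601/1540
fundamental: x₁=19601, y₁=1540  (since 384199201 − 162·2371600 = 1)

19601 1540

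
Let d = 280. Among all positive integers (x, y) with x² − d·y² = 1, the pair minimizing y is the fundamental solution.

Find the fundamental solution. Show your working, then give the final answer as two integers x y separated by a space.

√280 → a₀=16, period (1,2,1,2,1,32); ℓ=6 even so k=5
k=0  a_k=16  p_k/q_k = 16/1
…
k=2  a_k=2  p_k/q_k = 50/3
k=3  a_k=1  p_k/q_k = 67/4
k=4  a_k=2  p_k/q_k = 184/11
k=5  a_k=1  p_k/q_k = 251/15
(x₁, y₁) = (251, 15);  251² − 280·15² = 1 ✓

251 15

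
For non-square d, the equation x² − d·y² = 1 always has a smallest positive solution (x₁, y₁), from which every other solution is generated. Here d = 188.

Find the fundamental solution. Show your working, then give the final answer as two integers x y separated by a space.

4607 336

√188 = [13; 1,2,2,6,2,2,1,26, …], period ℓ=8 (even) → k=7
step 0: (13, 1)  from 13·(1,0) + (0,1)
step 1: (14, 1)  from 1·(13,1) + (1,0)
step 2: (41, 3)  from 2·(14,1) + (13,1)
step 3: (96, 7)  from 2·(41,3) + (14,1)
step 4: (617, 45)  from 6·(96,7) + (41,3)
step 5: (1330, 97)  from 2·(617,45) + (96,7)
step 6: (3277, 239)  from 2·(1330,97) + (617,45)
step 7: (4607, 336)  from 1·(3277,239) + (1330,97)
→ (4607, 336).  Check: 4607²=21224449, 188·336²=21224448, difference 1.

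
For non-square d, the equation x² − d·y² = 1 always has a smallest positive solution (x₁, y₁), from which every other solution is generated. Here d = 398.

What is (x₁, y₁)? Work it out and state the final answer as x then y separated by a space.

[19; 1,18,1,38] for √398; ℓ=4 ⇒ convergent index 3
step 0: (19, 1)  from 19·(1,0) + (0,1)
step 1: (20, 1)  from 1·(19,1) + (1,0)
step 2: (379, 19)  from 18·(20,1) + (19,1)
step 3: (399, 20)  from 1·(379,19) + (20,1)
→ (399, 20).  Check: 399²=159201, 398·20²=159200, difference 1.

399 20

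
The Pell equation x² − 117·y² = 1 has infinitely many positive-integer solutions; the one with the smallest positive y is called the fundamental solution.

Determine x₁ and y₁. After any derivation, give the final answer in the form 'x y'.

[10; 1,4,2,4,1,20] for √117; ℓ=6 ⇒ convergent index 5
i=0: a=10 ⇒ p=10, q=1
i=1: a=1 ⇒ p=11, q=1
…
i=3: a=2 ⇒ p=119, q=11
i=4: a=4 ⇒ p=530, q=49
i=5: a=1 ⇒ p=649, q=60
fundamental: x₁=649, y₁=60  (since 421201 − 117·3600 = 1)

649 60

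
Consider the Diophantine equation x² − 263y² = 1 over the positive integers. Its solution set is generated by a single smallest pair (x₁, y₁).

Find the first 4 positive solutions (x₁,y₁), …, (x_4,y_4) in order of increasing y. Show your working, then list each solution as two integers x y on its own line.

139128 8579
38713200767 2387158224
10772180392483224 664241098768765
2997423827252098776577 184829071176614315616

[16; 4,1,1,1,1,15,1,1,1,1,4,32] for √263; ℓ=12 ⇒ convergent index 11
a_0=16:  p_0=16·1+0=16,  q_0=16·0+1=1
a_1=4:  p_1=4·16+1=65,  q_1=4·1+0=4
a_2=1:  p_2=1·65+16=81,  q_2=1·4+1=5
a_3=1:  p_3=1·81+65=146,  q_3=1·5+4=9
a_4=1:  p_4=1·146+81=227,  q_4=1·9+5=14
…
a_8=1:  p_8=1·6195+5822=12017,  q_8=1·382+359=741
a_9=1:  p_9=1·12017+6195=18212,  q_9=1·741+382=1123
a_10=1:  p_10=1·18212+12017=30229,  q_10=1·1123+741=1864
a_11=4:  p_11=4·30229+18212=139128,  q_11=4·1864+1123=8579
(x₁, y₁) = (139128, 8579);  139128² − 263·8579² = 1 ✓
n=2: (139128,8579)∘(139128,8579) = (139128·139128+263·8579·8579, 139128·8579+8579·139128) = (38713200767,2387158224)
n=3: (38713200767,2387158224)∘(139128,8579) = (139128·38713200767+263·8579·2387158224, 139128·2387158224+8579·38713200767) = (10772180392483224,664241098768765)
n=4: (10772180392483224,664241098768765)∘(139128,8579) = (139128·10772180392483224+263·8579·664241098768765, 139128·664241098768765+8579·10772180392483224) = (2997423827252098776577,184829071176614315616)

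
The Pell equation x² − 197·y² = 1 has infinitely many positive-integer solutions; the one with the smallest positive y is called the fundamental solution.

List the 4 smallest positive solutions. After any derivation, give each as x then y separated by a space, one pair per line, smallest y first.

√197 → a₀=14, period (28); ℓ=1 odd so k=1
step 0: (14, 1)  from 14·(1,0) + (0,1)
step 1: (393, 28)  from 28·(14,1) + (1,0)
→ (393, 28).  Check: 393²=154449, 197·28²=154448, difference 1.
k=2:  x_2 = 393·393+197·28·28 = 308897,  y_2 = 393·28+28·393 = 22008
k=3:  x_3 = 393·308897+197·28·22008 = 242792649,  y_3 = 393·22008+28·308897 = 17298260
k=4:  x_4 = 393·242792649+197·28·17298260 = 190834713217,  y_4 = 393·17298260+28·242792649 = 13596410352

393 28
308897 22008
242792649 17298260
190834713217 13596410352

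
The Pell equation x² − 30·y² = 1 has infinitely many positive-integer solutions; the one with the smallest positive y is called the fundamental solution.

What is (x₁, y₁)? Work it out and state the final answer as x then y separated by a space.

d=30: √d = [5; 2,10] (ℓ=2, even), read p_1/q_1
i=0: a=5 ⇒ p=5, q=1
i=1: a=2 ⇒ p=11, q=2
→ (11, 2).  Check: 11²=121, 30·2²=120, difference 1.

11 2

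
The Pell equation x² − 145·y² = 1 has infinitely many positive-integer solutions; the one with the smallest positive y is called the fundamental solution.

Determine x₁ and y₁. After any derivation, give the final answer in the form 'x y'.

d=145: √d = [12; 24] (ℓ=1, odd), read p_1/q_1
a_0=12:  p_0=12·1+0=12,  q_0=12·0+1=1
a_1=24:  p_1=24·12+1=289,  q_1=24·1+0=24
(x₁, y₁) = (289, 24);  289² − 145·24² = 1 ✓

289 24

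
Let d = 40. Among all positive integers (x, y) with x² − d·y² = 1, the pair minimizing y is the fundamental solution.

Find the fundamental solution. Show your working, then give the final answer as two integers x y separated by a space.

√40 = [6; 3,12, …], period ℓ=2 (even) → k=1
i=0: a=6 ⇒ p=6, q=1
i=1: a=3 ⇒ p=19, q=3
fundamental: x₁=19, y₁=3  (since 361 − 40·9 = 1)

19 3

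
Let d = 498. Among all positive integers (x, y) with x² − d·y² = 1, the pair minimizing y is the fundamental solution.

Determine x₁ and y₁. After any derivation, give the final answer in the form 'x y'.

√498 → a₀=22, period (3,6,22,6,3,44); ℓ=6 even so k=5
step 0: (22, 1)  from 22·(1,0) + (0,1)
…
step 4: (56794, 2545)  from 6·(9395,421) + (424,19)
step 5: (179777, 8056)  from 3·(56794,2545) + (9395,421)
(x₁, y₁) = (179777, 8056);  179777² − 498·8056² = 1 ✓

179777 8056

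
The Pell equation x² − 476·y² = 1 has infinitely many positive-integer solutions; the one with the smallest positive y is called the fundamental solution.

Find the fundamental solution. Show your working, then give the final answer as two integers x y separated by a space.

28799 1320

√476 = [21; 1,4,2,10,2,4,1,42, …], period ℓ=8 (even) → k=7
step 0: (21, 1)  from 21·(1,0) + (0,1)
step 1: (22, 1)  from 1·(21,1) + (1,0)
step 2: (109, 5)  from 4·(22,1) + (21,1)
step 3: (240, 11)  from 2·(109,5) + (22,1)
step 4: (2509, 115)  from 10·(240,11) + (109,5)
step 5: (5258, 241)  from 2·(2509,115) + (240,11)
step 6: (23541, 1079)  from 4·(5258,241) + (2509,115)
step 7: (28799, 1320)  from 1·(23541,1079) + (5258,241)
fundamental: x₁=28799, y₁=1320  (since 829382401 − 476·1742400 = 1)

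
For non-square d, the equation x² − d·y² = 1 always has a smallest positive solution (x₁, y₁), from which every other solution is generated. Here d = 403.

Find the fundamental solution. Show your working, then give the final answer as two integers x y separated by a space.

669878 33369

[20; 13,2,1,3,1,3,1,2,13,40] for √403; ℓ=10 ⇒ convergent index 9
k=0  a_k=20  p_k/q_k = 20/1
k=1  a_k=13  p_k/q_k = 261/13
k=2  a_k=2  p_k/q_k = 542/27
k=3  a_k=1  p_k/q_k = 803/40
k=4  a_k=3  p_k/q_k = 2951/147
k=5  a_k=1  p_k/q_k = 3754/187
k=6  a_k=3  p_k/q_k = 14213/708
k=7  a_k=1  p_k/q_k = 17967/895
k=8  a_k=2  p_k/q_k = 50147/2498
k=9  a_k=13  p_k/q_k = 669878/33369
(x₁, y₁) = (669878, 33369);  669878² − 403·33369² = 1 ✓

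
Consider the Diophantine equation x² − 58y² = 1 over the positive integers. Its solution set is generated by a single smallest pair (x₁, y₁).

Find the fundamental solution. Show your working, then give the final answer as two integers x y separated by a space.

19603 2574

d=58: √d = [7; 1,1,1,1,1,1,14] (ℓ=7, odd), read p_13/q_13
a_0=7:  p_0=7·1+0=7,  q_0=7·0+1=1
a_1=1:  p_1=1·7+1=8,  q_1=1·1+0=1
a_2=1:  p_2=1·8+7=15,  q_2=1·1+1=2
a_3=1:  p_3=1·15+8=23,  q_3=1·2+1=3
…
a_5=1:  p_5=1·38+23=61,  q_5=1·5+3=8
…
a_8=1:  p_8=1·1447+99=1546,  q_8=1·190+13=203
a_9=1:  p_9=1·1546+1447=2993,  q_9=1·203+190=393
…
a_11=1:  p_11=1·4539+2993=7532,  q_11=1·596+393=989
a_12=1:  p_12=1·7532+4539=12071,  q_12=1·989+596=1585
a_13=1:  p_13=1·12071+7532=19603,  q_13=1·1585+989=2574
fundamental: x₁=19603, y₁=2574  (since 384277609 − 58·6625476 = 1)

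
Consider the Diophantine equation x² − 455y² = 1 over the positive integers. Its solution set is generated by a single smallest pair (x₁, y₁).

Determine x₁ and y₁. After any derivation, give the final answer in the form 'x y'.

64 3

d=455: √d = [21; 3,42] (ℓ=2, even), read p_1/q_1
step 0: (21, 1)  from 21·(1,0) + (0,1)
step 1: (64, 3)  from 3·(21,1) + (1,0)
→ (64, 3).  Check: 64²=4096, 455·3²=4095, difference 1.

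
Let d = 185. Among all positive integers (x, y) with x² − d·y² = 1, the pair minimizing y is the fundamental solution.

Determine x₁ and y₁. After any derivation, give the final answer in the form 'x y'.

9249 680

√185 = [13; 1,1,1,1,26, …], period ℓ=5 (odd) → k=9
k=0  a_k=13  p_k/q_k = 13/1
…
k=6  a_k=1  p_k/q_k = 1877/138
…
k=8  a_k=1  p_k/q_k = 5563/409
k=9  a_k=1  p_k/q_k = 9249/680
→ (9249, 680).  Check: 9249²=85544001, 185·680²=85544000, difference 1.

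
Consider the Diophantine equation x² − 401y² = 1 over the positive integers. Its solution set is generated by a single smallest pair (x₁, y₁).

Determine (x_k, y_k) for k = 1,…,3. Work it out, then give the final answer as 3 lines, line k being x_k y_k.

√401 = [20; 40, …], period ℓ=1 (odd) → k=1
a_0=20:  p_0=20·1+0=20,  q_0=20·0+1=1
a_1=40:  p_1=40·20+1=801,  q_1=40·1+0=40
→ (801, 40).  Check: 801²=641601, 401·40²=641600, difference 1.
k=2:  x_2 = 801·801+401·40·40 = 1283201,  y_2 = 801·40+40·801 = 64080
k=3:  x_3 = 801·1283201+401·40·64080 = 2055687201,  y_3 = 801·64080+40·1283201 = 102656120

801 40
1283201 64080
2055687201 102656120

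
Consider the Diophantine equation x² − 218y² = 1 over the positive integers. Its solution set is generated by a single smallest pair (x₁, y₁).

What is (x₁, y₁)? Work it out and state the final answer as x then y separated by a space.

[14; 1,3,3,1,28] for √218; ℓ=5 ⇒ convergent index 9
i=0: a=14 ⇒ p=14, q=1
…
i=2: a=3 ⇒ p=59, q=4
…
i=5: a=28 ⇒ p=7220, q=489
i=6: a=1 ⇒ p=7471, q=506
…
i=8: a=3 ⇒ p=96370, q=6527
i=9: a=1 ⇒ p=126003, q=8534
(x₁, y₁) = (126003, 8534);  126003² − 218·8534² = 1 ✓

126003 8534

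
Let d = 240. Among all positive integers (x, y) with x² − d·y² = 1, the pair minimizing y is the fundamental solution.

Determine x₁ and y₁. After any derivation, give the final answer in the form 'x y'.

31 2

√240 → a₀=15, period (2,30); ℓ=2 even so k=1
a_0=15:  p_0=15·1+0=15,  q_0=15·0+1=1
a_1=2:  p_1=2·15+1=31,  q_1=2·1+0=2
fundamental: x₁=31, y₁=2  (since 961 − 240·4 = 1)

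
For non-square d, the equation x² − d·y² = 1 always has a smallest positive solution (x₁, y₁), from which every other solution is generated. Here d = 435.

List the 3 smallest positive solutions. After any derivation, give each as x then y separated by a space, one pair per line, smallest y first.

√435 = [20; 1,5,1,40, …], period ℓ=4 (even) → k=3
k=0  a_k=20  p_k/q_k = 20/1
…
k=2  a_k=5  p_k/q_k = 125/6
k=3  a_k=1  p_k/q_k = 146/7
(x₁, y₁) = (146, 7);  146² − 435·7² = 1 ✓
n=2: (146,7)∘(146,7) = (146·146+435·7·7, 146·7+7·146) = (42631,2044)
n=3: (42631,2044)∘(146,7) = (146·42631+435·7·2044, 146·2044+7·42631) = (12448106,596841)

146 7
42631 2044
12448106 596841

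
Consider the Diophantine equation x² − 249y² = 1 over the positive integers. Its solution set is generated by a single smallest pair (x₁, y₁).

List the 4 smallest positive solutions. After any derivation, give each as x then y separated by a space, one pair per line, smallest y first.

d=249: √d = [15; 1,3,1,1,5,…,3,1,30] (ℓ=16, even), read p_15/q_15
k=0  a_k=15  p_k/q_k = 15/1
k=1  a_k=1  p_k/q_k = 16/1
k=2  a_k=3  p_k/q_k = 63/4
k=3  a_k=1  p_k/q_k = 79/5
…
k=8  a_k=10  p_k/q_k = 36751/2329
…
k=10  a_k=1  p_k/q_k = 150586/9543
k=11  a_k=5  p_k/q_k = 866765/54929
k=12  a_k=1  p_k/q_k = 1017351/64472
…
k=14  a_k=3  p_k/q_k = 6669699/422675
k=15  a_k=1  p_k/q_k = 8553815/542076
→ (8553815, 542076).  Check: 8553815²=73167751054225, 249·542076²=73167751054224, difference 1.
(x_2, y_2) = (8553815·8553815 + 249·542076·542076, 8553815·542076 + 542076·8553815) = (146335502108449, 9273635639880)
(x_3, y_3) = (8553815·146335502108449 + 249·542076·9273635639880, 8553815·9273635639880 + 542076·146335502108449) = (2503453625935556812055, 158649927281879742324)
(x_4, y_4) = (8553815·2503453625935556812055 + 249·542076·158649927281879742324, 8553815·158649927281879742324 + 542076·2503453625935556812055) = (42828158354663763449114371201, 2714124255465295062538692240)

8553815 542076
146335502108449 9273635639880
2503453625935556812055 158649927281879742324
42828158354663763449114371201 2714124255465295062538692240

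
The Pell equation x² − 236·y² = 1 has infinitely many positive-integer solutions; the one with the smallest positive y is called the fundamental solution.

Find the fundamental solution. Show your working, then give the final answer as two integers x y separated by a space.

[15; 2,1,3,5,1,6,1,5,3,1,2,30] for √236; ℓ=12 ⇒ convergent index 11
step 0: (15, 1)  from 15·(1,0) + (0,1)
…
step 4: (891, 58)  from 5·(169,11) + (46,3)
…
step 7: (8311, 541)  from 1·(7251,472) + (1060,69)
…
step 9: (154729, 10072)  from 3·(48806,3177) + (8311,541)
step 10: (203535, 13249)  from 1·(154729,10072) + (48806,3177)
step 11: (561799, 36570)  from 2·(203535,13249) + (154729,10072)
fundamental: x₁=561799, y₁=36570  (since 315618116401 − 236·1337364900 = 1)

561799 36570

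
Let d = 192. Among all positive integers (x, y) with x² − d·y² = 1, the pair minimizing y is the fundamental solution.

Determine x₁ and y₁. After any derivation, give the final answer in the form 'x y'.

√192 = [13; 1,5,1,26, …], period ℓ=4 (even) → k=3
step 0: (13, 1)  from 13·(1,0) + (0,1)
step 1: (14, 1)  from 1·(13,1) + (1,0)
step 2: (83, 6)  from 5·(14,1) + (13,1)
step 3: (97, 7)  from 1·(83,6) + (14,1)
(x₁, y₁) = (97, 7);  97² − 192·7² = 1 ✓

97 7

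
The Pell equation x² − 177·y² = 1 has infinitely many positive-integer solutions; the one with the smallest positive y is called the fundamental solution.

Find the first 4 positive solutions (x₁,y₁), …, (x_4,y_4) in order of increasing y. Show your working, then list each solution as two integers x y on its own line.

62423 4692
7793261857 585777432
972957569736599 73131969270780
121469860743542176897 9130233834994022448

√177 → a₀=13, period (3,3,2,8,2,3,3,26); ℓ=8 even so k=7
i=0: a=13 ⇒ p=13, q=1
i=1: a=3 ⇒ p=40, q=3
…
i=5: a=2 ⇒ p=5468, q=411
i=6: a=3 ⇒ p=18985, q=1427
i=7: a=3 ⇒ p=62423, q=4692
(x₁, y₁) = (62423, 4692);  62423² − 177·4692² = 1 ✓
k=2:  x_2 = 62423·62423+177·4692·4692 = 7793261857,  y_2 = 62423·4692+4692·62423 = 585777432
k=3:  x_3 = 62423·7793261857+177·4692·585777432 = 972957569736599,  y_3 = 62423·585777432+4692·7793261857 = 73131969270780
k=4:  x_4 = 62423·972957569736599+177·4692·73131969270780 = 121469860743542176897,  y_4 = 62423·73131969270780+4692·972957569736599 = 9130233834994022448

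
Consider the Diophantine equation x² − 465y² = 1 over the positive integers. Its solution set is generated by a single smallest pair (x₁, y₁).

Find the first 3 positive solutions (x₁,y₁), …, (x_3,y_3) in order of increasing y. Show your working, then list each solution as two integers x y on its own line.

d=465: √d = [21; 1,1,3,2,2,2,3,1,1,42] (ℓ=10, even), read p_9/q_9
k=0  a_k=21  p_k/q_k = 21/1
k=1  a_k=1  p_k/q_k = 22/1
k=2  a_k=1  p_k/q_k = 43/2
k=3  a_k=3  p_k/q_k = 151/7
…
k=8  a_k=1  p_k/q_k = 8949/415
k=9  a_k=1  p_k/q_k = 15871/736
→ (15871, 736).  Check: 15871²=251888641, 465·736²=251888640, difference 1.
(x_2, y_2) = (15871·15871 + 465·736·736, 15871·736 + 736·15871) = (503777281, 23362112)
(x_3, y_3) = (15871·503777281 + 465·736·23362112, 15871·23362112 + 736·503777281) = (15990898437631, 741560158368)

15871 736
503777281 23362112
15990898437631 741560158368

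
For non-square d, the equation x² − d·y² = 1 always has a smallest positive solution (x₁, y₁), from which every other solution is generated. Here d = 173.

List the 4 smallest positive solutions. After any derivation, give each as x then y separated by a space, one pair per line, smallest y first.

[13; 6,1,1,6,26] for √173; ℓ=5 ⇒ convergent index 9
i=0: a=13 ⇒ p=13, q=1
i=1: a=6 ⇒ p=79, q=6
i=2: a=1 ⇒ p=92, q=7
i=3: a=1 ⇒ p=171, q=13
…
i=5: a=26 ⇒ p=29239, q=2223
i=6: a=6 ⇒ p=176552, q=13423
i=7: a=1 ⇒ p=205791, q=15646
i=8: a=1 ⇒ p=382343, q=29069
i=9: a=6 ⇒ p=2499849, q=190060
fundamental: x₁=2499849, y₁=190060  (since 6249245022801 − 173·36122803600 = 1)
k=2:  x_2 = 2499849·2499849+173·190060·190060 = 12498490045601,  y_2 = 2499849·190060+190060·2499849 = 950242601880
k=3:  x_3 = 2499849·12498490045601+173·190060·950242601880 = 62488675684008728649,  y_3 = 2499849·950242601880+190060·12498490045601 = 4750926036134042180
k=4:  x_4 = 2499849·62488675684008728649+173·190060·4750926036134042180 = 312424506839974574118902401,  y_4 = 2499849·4750926036134042180+190060·62488675684008728649 = 23753195401006348176659760

2499849 190060
12498490045601 950242601880
62488675684008728649 4750926036134042180
312424506839974574118902401 23753195401006348176659760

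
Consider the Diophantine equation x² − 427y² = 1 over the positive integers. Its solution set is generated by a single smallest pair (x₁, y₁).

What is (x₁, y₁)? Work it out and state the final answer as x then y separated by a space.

[20; 1,1,1,40] for √427; ℓ=4 ⇒ convergent index 3
a_0=20:  p_0=20·1+0=20,  q_0=20·0+1=1
…
a_2=1:  p_2=1·21+20=41,  q_2=1·1+1=2
a_3=1:  p_3=1·41+21=62,  q_3=1·2+1=3
→ (62, 3).  Check: 62²=3844, 427·3²=3843, difference 1.

62 3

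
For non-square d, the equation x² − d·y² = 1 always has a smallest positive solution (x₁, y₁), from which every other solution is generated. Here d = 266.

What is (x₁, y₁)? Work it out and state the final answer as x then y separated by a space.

685 42

√266 = [16; 3,4,3,32, …], period ℓ=4 (even) → k=3
step 0: (16, 1)  from 16·(1,0) + (0,1)
step 1: (49, 3)  from 3·(16,1) + (1,0)
step 2: (212, 13)  from 4·(49,3) + (16,1)
step 3: (685, 42)  from 3·(212,13) + (49,3)
→ (685, 42).  Check: 685²=469225, 266·42²=469224, difference 1.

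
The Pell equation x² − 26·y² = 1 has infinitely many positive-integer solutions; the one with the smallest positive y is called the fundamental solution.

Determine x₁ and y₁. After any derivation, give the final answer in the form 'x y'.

√26 = [5; 10, …], period ℓ=1 (odd) → k=1
a_0=5:  p_0=5·1+0=5,  q_0=5·0+1=1
a_1=10:  p_1=10·5+1=51,  q_1=10·1+0=10
→ (51, 10).  Check: 51²=2601, 26·10²=2600, difference 1.

51 10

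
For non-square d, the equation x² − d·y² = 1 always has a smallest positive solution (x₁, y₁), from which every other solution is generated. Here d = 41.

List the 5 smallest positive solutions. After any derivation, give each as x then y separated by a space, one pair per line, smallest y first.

√41 → a₀=6, period (2,2,12); ℓ=3 odd so k=5
a_0=6:  p_0=6·1+0=6,  q_0=6·0+1=1
…
a_2=2:  p_2=2·13+6=32,  q_2=2·2+1=5
a_3=12:  p_3=12·32+13=397,  q_3=12·5+2=62
a_4=2:  p_4=2·397+32=826,  q_4=2·62+5=129
a_5=2:  p_5=2·826+397=2049,  q_5=2·129+62=320
(x₁, y₁) = (2049, 320);  2049² − 41·320² = 1 ✓
k=2:  x_2 = 2049·2049+41·320·320 = 8396801,  y_2 = 2049·320+320·2049 = 1311360
k=3:  x_3 = 2049·8396801+41·320·1311360 = 34410088449,  y_3 = 2049·1311360+320·8396801 = 5373952960
k=4:  x_4 = 2049·34410088449+41·320·5373952960 = 141012534067201,  y_4 = 2049·5373952960+320·34410088449 = 22022457918720
k=5:  x_5 = 2049·141012534067201+41·320·22022457918720 = 577869330197301249,  y_5 = 2049·22022457918720+320·141012534067201 = 90248027176961600

2049 320
8396801 1311360
34410088449 5373952960
141012534067201 22022457918720
577869330197301249 90248027176961600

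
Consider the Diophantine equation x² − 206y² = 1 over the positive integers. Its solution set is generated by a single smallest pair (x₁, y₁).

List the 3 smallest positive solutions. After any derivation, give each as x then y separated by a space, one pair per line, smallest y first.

√206 = [14; 2,1,5,14,5,1,2,28, …], period ℓ=8 (even) → k=7
a_0=14:  p_0=14·1+0=14,  q_0=14·0+1=1
a_1=2:  p_1=2·14+1=29,  q_1=2·1+0=2
a_2=1:  p_2=1·29+14=43,  q_2=1·2+1=3
…
a_6=1:  p_6=1·17539+3459=20998,  q_6=1·1222+241=1463
a_7=2:  p_7=2·20998+17539=59535,  q_7=2·1463+1222=4148
fundamental: x₁=59535, y₁=4148  (since 3544416225 − 206·17205904 = 1)
k=2:  x_2 = 59535·59535+206·4148·4148 = 7088832449,  y_2 = 59535·4148+4148·59535 = 493902360
k=3:  x_3 = 59535·7088832449+206·4148·493902360 = 844067279642895,  y_3 = 59535·493902360+4148·7088832449 = 58808954001052

59535 4148
7088832449 493902360
844067279642895 58808954001052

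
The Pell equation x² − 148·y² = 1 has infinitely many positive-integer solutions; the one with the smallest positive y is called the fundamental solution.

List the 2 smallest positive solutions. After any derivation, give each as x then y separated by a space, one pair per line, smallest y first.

√148 → a₀=12, period (6,24); ℓ=2 even so k=1
step 0: (12, 1)  from 12·(1,0) + (0,1)
step 1: (73, 6)  from 6·(12,1) + (1,0)
fundamental: x₁=73, y₁=6  (since 5329 − 148·36 = 1)
(x_2, y_2) = (73·73 + 148·6·6, 73·6 + 6·73) = (10657, 876)

73 6
10657 876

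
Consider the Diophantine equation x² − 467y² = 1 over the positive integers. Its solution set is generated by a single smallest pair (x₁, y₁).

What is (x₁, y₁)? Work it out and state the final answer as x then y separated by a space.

1625626 75225

[21; 1,1,1,1,3,…,1,1,42] for √467; ℓ=14 ⇒ convergent index 13
k=0  a_k=21  p_k/q_k = 21/1
k=1  a_k=1  p_k/q_k = 22/1
k=2  a_k=1  p_k/q_k = 43/2
k=3  a_k=1  p_k/q_k = 65/3
k=4  a_k=1  p_k/q_k = 108/5
…
k=6  a_k=3  p_k/q_k = 1275/59
k=7  a_k=21  p_k/q_k = 27164/1257
k=8  a_k=3  p_k/q_k = 82767/3830
…
k=10  a_k=1  p_k/q_k = 358232/16577
…
k=12  a_k=1  p_k/q_k = 991929/45901
k=13  a_k=1  p_k/q_k = 1625626/75225
→ (1625626, 75225).  Check: 1625626²=2642659891876, 467·75225²=2642659891875, difference 1.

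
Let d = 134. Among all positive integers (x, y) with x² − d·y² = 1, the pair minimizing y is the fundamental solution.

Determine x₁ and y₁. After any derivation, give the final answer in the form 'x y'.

145925 12606

√134 → a₀=11, period (1,1,2,1,3,…,1,1,22); ℓ=14 even so k=13
k=0  a_k=11  p_k/q_k = 11/1
k=1  a_k=1  p_k/q_k = 12/1
…
k=4  a_k=1  p_k/q_k = 81/7
k=5  a_k=3  p_k/q_k = 301/26
k=6  a_k=1  p_k/q_k = 382/33
k=7  a_k=10  p_k/q_k = 4121/356
k=8  a_k=1  p_k/q_k = 4503/389
k=9  a_k=3  p_k/q_k = 17630/1523
k=10  a_k=1  p_k/q_k = 22133/1912
k=11  a_k=2  p_k/q_k = 61896/5347
k=12  a_k=1  p_k/q_k = 84029/7259
k=13  a_k=1  p_k/q_k = 145925/12606
(x₁, y₁) = (145925, 12606);  145925² − 134·12606² = 1 ✓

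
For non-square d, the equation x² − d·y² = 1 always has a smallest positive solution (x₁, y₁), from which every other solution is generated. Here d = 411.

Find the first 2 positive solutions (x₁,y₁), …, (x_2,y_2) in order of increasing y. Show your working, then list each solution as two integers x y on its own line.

49730 2453
4946145799 243975380

√411 → a₀=20, period (3,1,1,1,19,1,1,1,3,40); ℓ=10 even so k=9
i=0: a=20 ⇒ p=20, q=1
i=1: a=3 ⇒ p=61, q=3
…
i=3: a=1 ⇒ p=142, q=7
i=4: a=1 ⇒ p=223, q=11
…
i=6: a=1 ⇒ p=4602, q=227
…
i=8: a=1 ⇒ p=13583, q=670
i=9: a=3 ⇒ p=49730, q=2453
fundamental: x₁=49730, y₁=2453  (since 2473072900 − 411·6017209 = 1)
k=2:  x_2 = 49730·49730+411·2453·2453 = 4946145799,  y_2 = 49730·2453+2453·49730 = 243975380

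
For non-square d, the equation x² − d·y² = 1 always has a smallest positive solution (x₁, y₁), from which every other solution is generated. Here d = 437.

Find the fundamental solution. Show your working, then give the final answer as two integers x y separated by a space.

4599 220

d=437: √d = [20; 1,9,2,9,1,40] (ℓ=6, even), read p_5/q_5
k=0  a_k=20  p_k/q_k = 20/1
…
k=3  a_k=2  p_k/q_k = 439/21
k=4  a_k=9  p_k/q_k = 4160/199
k=5  a_k=1  p_k/q_k = 4599/220
(x₁, y₁) = (4599, 220);  4599² − 437·220² = 1 ✓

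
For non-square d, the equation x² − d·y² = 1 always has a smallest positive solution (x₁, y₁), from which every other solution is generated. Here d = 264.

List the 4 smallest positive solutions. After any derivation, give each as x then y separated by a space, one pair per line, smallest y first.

65 4
8449 520
1098305 67596
142771201 8786960

√264 = [16; 4,32, …], period ℓ=2 (even) → k=1
i=0: a=16 ⇒ p=16, q=1
i=1: a=4 ⇒ p=65, q=4
(x₁, y₁) = (65, 4);  65² − 264·4² = 1 ✓
(65+4√264)^2 = 8449 + 520√264
(65+4√264)^3 = 1098305 + 67596√264
(65+4√264)^4 = 142771201 + 8786960√264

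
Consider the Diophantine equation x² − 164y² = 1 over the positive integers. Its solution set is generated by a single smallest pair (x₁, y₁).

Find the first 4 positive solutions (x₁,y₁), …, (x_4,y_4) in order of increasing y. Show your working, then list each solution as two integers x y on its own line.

2049 160
8396801 655680
34410088449 2686976480
141012534067201 11011228959360

d=164: √d = [12; 1,4,6,4,1,24] (ℓ=6, even), read p_5/q_5
i=0: a=12 ⇒ p=12, q=1
i=1: a=1 ⇒ p=13, q=1
i=2: a=4 ⇒ p=64, q=5
i=3: a=6 ⇒ p=397, q=31
i=4: a=4 ⇒ p=1652, q=129
i=5: a=1 ⇒ p=2049, q=160
fundamental: x₁=2049, y₁=160  (since 4198401 − 164·25600 = 1)
(2049+160√164)^2 = 8396801 + 655680√164
(2049+160√164)^3 = 34410088449 + 2686976480√164
(2049+160√164)^4 = 141012534067201 + 11011228959360√164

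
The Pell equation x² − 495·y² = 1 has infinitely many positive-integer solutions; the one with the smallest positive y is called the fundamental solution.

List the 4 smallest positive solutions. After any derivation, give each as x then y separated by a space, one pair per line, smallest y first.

d=495: √d = [22; 4,44] (ℓ=2, even), read p_1/q_1
k=0  a_k=22  p_k/q_k = 22/1
k=1  a_k=4  p_k/q_k = 89/4
→ (89, 4).  Check: 89²=7921, 495·4²=7920, difference 1.
(x_2, y_2) = (89·89 + 495·4·4, 89·4 + 4·89) = (15841, 712)
(x_3, y_3) = (89·15841 + 495·4·712, 89·712 + 4·15841) = (2819609, 126732)
(x_4, y_4) = (89·2819609 + 495·4·126732, 89·126732 + 4·2819609) = (501874561, 22557584)

89 4
15841 712
2819609 126732
501874561 22557584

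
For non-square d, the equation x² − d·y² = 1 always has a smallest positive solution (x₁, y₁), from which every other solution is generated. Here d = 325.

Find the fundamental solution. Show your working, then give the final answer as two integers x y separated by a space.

√325 = [18; 36, …], period ℓ=1 (odd) → k=1
i=0: a=18 ⇒ p=18, q=1
i=1: a=36 ⇒ p=649, q=36
→ (649, 36).  Check: 649²=421201, 325·36²=421200, difference 1.

649 36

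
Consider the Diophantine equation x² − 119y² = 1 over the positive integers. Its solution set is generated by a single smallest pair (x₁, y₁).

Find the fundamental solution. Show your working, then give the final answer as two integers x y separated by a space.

120 11

d=119: √d = [10; 1,9,1,20] (ℓ=4, even), read p_3/q_3
step 0: (10, 1)  from 10·(1,0) + (0,1)
step 1: (11, 1)  from 1·(10,1) + (1,0)
step 2: (109, 10)  from 9·(11,1) + (10,1)
step 3: (120, 11)  from 1·(109,10) + (11,1)
→ (120, 11).  Check: 120²=14400, 119·11²=14399, difference 1.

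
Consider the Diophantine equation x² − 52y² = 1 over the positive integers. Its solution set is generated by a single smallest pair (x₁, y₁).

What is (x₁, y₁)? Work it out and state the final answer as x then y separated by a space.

649 90

d=52: √d = [7; 4,1,2,1,4,14] (ℓ=6, even), read p_5/q_5
i=0: a=7 ⇒ p=7, q=1
i=1: a=4 ⇒ p=29, q=4
…
i=3: a=2 ⇒ p=101, q=14
i=4: a=1 ⇒ p=137, q=19
i=5: a=4 ⇒ p=649, q=90
→ (649, 90).  Check: 649²=421201, 52·90²=421200, difference 1.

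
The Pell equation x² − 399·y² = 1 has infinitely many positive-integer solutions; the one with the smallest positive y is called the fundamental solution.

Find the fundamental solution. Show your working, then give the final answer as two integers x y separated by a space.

d=399: √d = [19; 1,38] (ℓ=2, even), read p_1/q_1
step 0: (19, 1)  from 19·(1,0) + (0,1)
step 1: (20, 1)  from 1·(19,1) + (1,0)
fundamental: x₁=20, y₁=1  (since 400 − 399·1 = 1)

20 1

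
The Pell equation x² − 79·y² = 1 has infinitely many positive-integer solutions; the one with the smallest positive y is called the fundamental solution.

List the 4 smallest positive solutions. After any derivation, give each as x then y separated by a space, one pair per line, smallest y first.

√79 = [8; 1,7,1,16, …], period ℓ=4 (even) → k=3
i=0: a=8 ⇒ p=8, q=1
i=1: a=1 ⇒ p=9, q=1
i=2: a=7 ⇒ p=71, q=8
i=3: a=1 ⇒ p=80, q=9
(x₁, y₁) = (80, 9);  80² − 79·9² = 1 ✓
n=2: (80,9)∘(80,9) = (80·80+79·9·9, 80·9+9·80) = (12799,1440)
n=3: (12799,1440)∘(80,9) = (80·12799+79·9·1440, 80·1440+9·12799) = (2047760,230391)
n=4: (2047760,230391)∘(80,9) = (80·2047760+79·9·230391, 80·230391+9·2047760) = (327628801,36861120)

80 9
12799 1440
2047760 230391
327628801 36861120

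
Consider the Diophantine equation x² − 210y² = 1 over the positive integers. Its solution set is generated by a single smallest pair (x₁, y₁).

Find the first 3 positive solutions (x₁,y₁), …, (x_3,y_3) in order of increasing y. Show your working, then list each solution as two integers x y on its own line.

√210 = [14; 2,28, …], period ℓ=2 (even) → k=1
step 0: (14, 1)  from 14·(1,0) + (0,1)
step 1: (29, 2)  from 2·(14,1) + (1,0)
→ (29, 2).  Check: 29²=841, 210·2²=840, difference 1.
k=2:  x_2 = 29·29+210·2·2 = 1681,  y_2 = 29·2+2·29 = 116
k=3:  x_3 = 29·1681+210·2·116 = 97469,  y_3 = 29·116+2·1681 = 6726

29 2
1681 116
97469 6726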